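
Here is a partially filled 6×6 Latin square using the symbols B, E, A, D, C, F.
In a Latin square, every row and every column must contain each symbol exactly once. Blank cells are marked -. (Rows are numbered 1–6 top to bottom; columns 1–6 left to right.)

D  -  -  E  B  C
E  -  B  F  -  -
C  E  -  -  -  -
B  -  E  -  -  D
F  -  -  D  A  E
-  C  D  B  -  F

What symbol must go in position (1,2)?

Row 2, column 6: row 2 has {B, E, F} and column 6 has {E, D, C, F}, leaving only A.
Row 2, column 2: row 2 has {B, E, A, F} and column 2 has {E, C}, leaving only D.
Row 2, column 5: row 2 has {B, E, A, D, F} and column 5 has {B, A}, leaving only C.
Row 3, column 4: row 3 has {E, C} and column 4 has {B, E, D, F}, leaving only A.
Row 3, column 3: row 3 has {E, A, C} and column 3 has {B, E, D}, leaving only F.
Row 1, column 3: row 1 has {B, E, D, C} and column 3 has {B, E, D, F}, leaving only A.
Row 1 already has {B, E, A, D, C} and column 2 already has {E, D, C}, so row 1, column 2 must be F.

F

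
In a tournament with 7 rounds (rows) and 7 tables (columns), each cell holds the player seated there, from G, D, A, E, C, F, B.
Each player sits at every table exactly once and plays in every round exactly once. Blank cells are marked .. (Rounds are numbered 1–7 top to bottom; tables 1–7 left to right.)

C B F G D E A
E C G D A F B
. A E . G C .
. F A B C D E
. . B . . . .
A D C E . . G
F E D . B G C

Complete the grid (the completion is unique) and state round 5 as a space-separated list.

D G B C E A F

Round 5, table 2: round 5 has {B} and table 2 has {D, A, E, C, F, B}, leaving only G.
Round 5, table 1: round 5 has {G, B} and table 1 has {A, E, C, F}, leaving only D.
Round 5, table 6: round 5 has {G, D, B} and table 6 has {G, D, E, C, F}, leaving only A.
Round 5, table 7: round 5 has {G, D, A, B} and table 7 has {G, A, E, C, B}, leaving only F.
Round 5, table 4: round 5 has {G, D, A, F, B} and table 4 has {G, D, E, B}, leaving only C.
Round 5, table 5: round 5 has {G, D, A, C, F, B} and table 5 has {G, D, A, C, B}, leaving only E.
So round 5 reads: D G B C E A F.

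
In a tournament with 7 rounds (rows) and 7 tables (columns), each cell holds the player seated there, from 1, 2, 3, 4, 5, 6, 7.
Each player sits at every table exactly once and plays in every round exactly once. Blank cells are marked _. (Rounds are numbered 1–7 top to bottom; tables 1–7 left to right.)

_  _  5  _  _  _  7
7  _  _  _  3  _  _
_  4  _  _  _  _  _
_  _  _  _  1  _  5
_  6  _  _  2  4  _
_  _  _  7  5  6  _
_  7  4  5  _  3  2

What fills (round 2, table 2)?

5

Round 7, table 5: round 7 has {2, 3, 4, 5, 7} and table 5 has {1, 2, 3, 5}, leaving only 6.
Round 1, table 5: round 1 has {5, 7} and table 5 has {1, 2, 3, 5, 6}, leaving only 4.
Round 3, table 5: round 3 has {4} and table 5 has {1, 2, 3, 4, 5, 6}, leaving only 7.
Round 7, table 1: round 7 has {2, 3, 4, 5, 6, 7} and table 1 has {7}, leaving only 1.
Round 2, table 2 is narrowed to {1, 2, 5}.
If it were 1, propagating the remaining blanks reaches a contradiction.
If it were 2, then round 6, table 2 would be left with no valid symbol.
So round 2, table 2 must be 5.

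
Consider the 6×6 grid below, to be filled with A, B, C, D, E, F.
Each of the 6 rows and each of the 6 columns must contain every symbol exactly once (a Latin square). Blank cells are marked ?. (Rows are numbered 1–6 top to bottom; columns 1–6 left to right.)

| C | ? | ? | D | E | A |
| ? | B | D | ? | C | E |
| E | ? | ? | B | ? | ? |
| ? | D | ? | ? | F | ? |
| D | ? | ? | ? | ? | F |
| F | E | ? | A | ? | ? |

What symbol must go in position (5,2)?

Row 1, column 2: row 1 has {A, C, D, E} and column 2 has {B, D, E}, leaving only F.
Row 1, column 3: row 1 has {A, C, D, E, F} and column 3 has {D}, leaving only B.
Row 2, column 1: row 2 has {B, C, D, E} and column 1 has {C, D, E, F}, leaving only A.
Row 2, column 4: row 2 has {A, B, C, D, E} and column 4 has {A, B, D}, leaving only F.
Row 4, column 1: row 4 has {D, F} and column 1 has {A, C, D, E, F}, leaving only B.
Row 4, column 6: row 4 has {B, D, F} and column 6 has {A, E, F}, leaving only C.
Row 3, column 6: row 3 has {B, E} and column 6 has {A, C, E, F}, leaving only D.
Row 3, column 5: row 3 has {B, D, E} and column 5 has {C, E, F}, leaving only A.
Row 3, column 2: row 3 has {A, B, D, E} and column 2 has {B, D, E, F}, leaving only C.
Row 5 already has {D, F} and column 2 already has {B, C, D, E, F}, so row 5, column 2 must be A.

A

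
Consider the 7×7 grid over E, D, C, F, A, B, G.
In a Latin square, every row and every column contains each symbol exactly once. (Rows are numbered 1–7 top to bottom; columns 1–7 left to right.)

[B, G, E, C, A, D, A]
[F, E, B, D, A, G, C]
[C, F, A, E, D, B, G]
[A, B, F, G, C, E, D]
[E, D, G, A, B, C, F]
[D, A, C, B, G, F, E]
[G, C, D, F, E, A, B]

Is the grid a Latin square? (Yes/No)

No

Row 1 contains A twice (at columns 5 and 7), so it is not a permutation.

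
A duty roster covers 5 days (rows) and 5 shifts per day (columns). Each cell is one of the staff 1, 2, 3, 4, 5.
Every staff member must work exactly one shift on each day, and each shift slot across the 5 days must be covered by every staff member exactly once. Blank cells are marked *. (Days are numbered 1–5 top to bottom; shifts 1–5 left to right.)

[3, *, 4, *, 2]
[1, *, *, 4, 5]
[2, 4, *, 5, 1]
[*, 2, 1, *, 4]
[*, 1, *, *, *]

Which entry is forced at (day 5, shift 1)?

Day 1, shift 2: day 1 has {2, 3, 4} and shift 2 has {1, 2, 4}, leaving only 5.
Day 1, shift 4: day 1 has {2, 3, 4, 5} and shift 4 has {4, 5}, leaving only 1.
Day 2, shift 2: day 2 has {1, 4, 5} and shift 2 has {1, 2, 4, 5}, leaving only 3.
Day 2, shift 3: day 2 has {1, 3, 4, 5} and shift 3 has {1, 4}, leaving only 2.
Day 3, shift 3: day 3 has {1, 2, 4, 5} and shift 3 has {1, 2, 4}, leaving only 3.
Day 4, shift 1: day 4 has {1, 2, 4} and shift 1 has {1, 2, 3}, leaving only 5.
Day 5 already has {1} and shift 1 already has {1, 2, 3, 5}, so day 5, shift 1 must be 4.

4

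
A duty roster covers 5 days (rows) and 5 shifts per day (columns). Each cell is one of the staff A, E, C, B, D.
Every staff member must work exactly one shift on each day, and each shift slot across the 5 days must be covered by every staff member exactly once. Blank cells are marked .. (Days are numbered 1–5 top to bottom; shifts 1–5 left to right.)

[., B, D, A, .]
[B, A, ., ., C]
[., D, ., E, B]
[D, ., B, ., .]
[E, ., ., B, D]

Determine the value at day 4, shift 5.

A

Day 1, shift 1: day 1 has {A, B, D} and shift 1 has {E, B, D}, leaving only C.
Day 1, shift 5: day 1 has {A, C, B, D} and shift 5 has {C, B, D}, leaving only E.
Day 4 already has {B, D} and shift 5 already has {E, C, B, D}, so day 4, shift 5 must be A.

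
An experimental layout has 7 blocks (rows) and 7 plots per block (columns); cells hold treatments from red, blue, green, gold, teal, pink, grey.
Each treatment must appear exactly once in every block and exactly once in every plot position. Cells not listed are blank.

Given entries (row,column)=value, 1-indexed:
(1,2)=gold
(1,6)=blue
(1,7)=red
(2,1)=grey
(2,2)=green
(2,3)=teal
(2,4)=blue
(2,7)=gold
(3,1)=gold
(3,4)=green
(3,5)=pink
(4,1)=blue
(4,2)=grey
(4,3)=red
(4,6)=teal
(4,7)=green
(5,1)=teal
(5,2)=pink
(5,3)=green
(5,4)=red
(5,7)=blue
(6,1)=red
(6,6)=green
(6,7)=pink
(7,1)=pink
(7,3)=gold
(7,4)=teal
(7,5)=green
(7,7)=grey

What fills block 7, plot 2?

Block 1, plot 1: block 1 has {red, blue, gold} and plot 1 has {red, blue, gold, teal, pink, grey}, leaving only green.
Block 2, plot 5: block 2 has {blue, green, gold, teal, grey} and plot 5 has {green, pink}, leaving only red.
Block 2, plot 6: block 2 has {red, blue, green, gold, teal, grey} and plot 6 has {blue, green, teal}, leaving only pink.
Block 3, plot 7: block 3 has {green, gold, pink} and plot 7 has {red, blue, green, gold, pink, grey}, leaving only teal.
Block 4, plot 5: block 4 has {red, blue, green, teal, grey} and plot 5 has {red, green, pink}, leaving only gold.
Block 4, plot 4: block 4 has {red, blue, green, gold, teal, grey} and plot 4 has {red, blue, green, teal}, leaving only pink.
Block 1, plot 4: block 1 has {red, blue, green, gold} and plot 4 has {red, blue, green, teal, pink}, leaving only grey.
Block 1, plot 3: block 1 has {red, blue, green, gold, grey} and plot 3 has {red, green, gold, teal}, leaving only pink.
Block 1, plot 5: block 1 has {red, blue, green, gold, pink, grey} and plot 5 has {red, green, gold, pink}, leaving only teal.
Block 5, plot 5: block 5 has {red, blue, green, teal, pink} and plot 5 has {red, green, gold, teal, pink}, leaving only grey.
Block 5, plot 6: block 5 has {red, blue, green, teal, pink, grey} and plot 6 has {blue, green, teal, pink}, leaving only gold.
Block 6, plot 4: block 6 has {red, green, pink} and plot 4 has {red, blue, green, teal, pink, grey}, leaving only gold.
Block 6, plot 5: block 6 has {red, green, gold, pink} and plot 5 has {red, green, gold, teal, pink, grey}, leaving only blue.
Block 6, plot 2: block 6 has {red, blue, green, gold, pink} and plot 2 has {green, gold, pink, grey}, leaving only teal.
Block 6, plot 3: block 6 has {red, blue, green, gold, teal, pink} and plot 3 has {red, green, gold, teal, pink}, leaving only grey.
Block 3, plot 3: block 3 has {green, gold, teal, pink} and plot 3 has {red, green, gold, teal, pink, grey}, leaving only blue.
Block 3, plot 2: block 3 has {blue, green, gold, teal, pink} and plot 2 has {green, gold, teal, pink, grey}, leaving only red.
Block 7 already has {green, gold, teal, pink, grey} and plot 2 already has {red, green, gold, teal, pink, grey}, so block 7, plot 2 must be blue.

blue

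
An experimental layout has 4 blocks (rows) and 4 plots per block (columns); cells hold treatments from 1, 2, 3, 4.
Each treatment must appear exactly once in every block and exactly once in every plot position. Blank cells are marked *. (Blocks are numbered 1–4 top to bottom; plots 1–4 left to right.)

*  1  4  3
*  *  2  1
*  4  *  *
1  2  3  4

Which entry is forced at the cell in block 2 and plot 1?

Block 1, plot 1: block 1 has {1, 3, 4} and plot 1 has {1}, leaving only 2.
Block 2, plot 2: block 2 has {1, 2} and plot 2 has {1, 2, 4}, leaving only 3.
Block 2 already has {1, 2, 3} and plot 1 already has {1, 2}, so block 2, plot 1 must be 4.

4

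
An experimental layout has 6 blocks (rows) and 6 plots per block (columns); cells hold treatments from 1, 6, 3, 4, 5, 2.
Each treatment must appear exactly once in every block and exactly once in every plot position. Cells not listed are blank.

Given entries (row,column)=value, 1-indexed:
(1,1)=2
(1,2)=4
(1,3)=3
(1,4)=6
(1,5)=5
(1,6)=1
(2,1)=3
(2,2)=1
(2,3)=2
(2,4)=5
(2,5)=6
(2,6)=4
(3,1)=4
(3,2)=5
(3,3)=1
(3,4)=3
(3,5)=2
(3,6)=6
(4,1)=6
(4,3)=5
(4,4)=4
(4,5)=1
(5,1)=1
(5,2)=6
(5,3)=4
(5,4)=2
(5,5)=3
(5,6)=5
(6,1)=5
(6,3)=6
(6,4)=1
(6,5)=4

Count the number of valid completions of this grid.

Block 4, plot 2: eliminating its block and plot leaves {3, 2}.
Block 4, plot 6: eliminating its block and plot leaves {3, 2}.
Block 6, plot 2: eliminating its block and plot leaves {3, 2}.
Block 6, plot 6: eliminating its block and plot leaves {3, 2}.
Enumerating the assignments across these blanks that avoid any block or plot repeat gives 2 completions.

2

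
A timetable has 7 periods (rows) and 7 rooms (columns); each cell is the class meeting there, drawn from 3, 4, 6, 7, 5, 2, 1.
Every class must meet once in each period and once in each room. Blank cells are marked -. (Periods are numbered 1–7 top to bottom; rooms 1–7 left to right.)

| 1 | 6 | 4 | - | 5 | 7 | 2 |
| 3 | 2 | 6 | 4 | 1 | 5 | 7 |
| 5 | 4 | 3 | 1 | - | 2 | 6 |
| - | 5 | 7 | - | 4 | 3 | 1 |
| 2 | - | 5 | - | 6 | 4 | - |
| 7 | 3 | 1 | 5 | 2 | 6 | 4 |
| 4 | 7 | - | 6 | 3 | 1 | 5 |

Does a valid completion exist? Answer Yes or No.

No period or room among the givens repeats a symbol, and propagating forced cells runs into no contradiction.
One valid completion exists (for instance, 1 6 4 3 5 7 2 / 3 2 6 4 1 5 7 / 5 4 3 1 7 2 6 / 6 5 7 2 4 3 1 / 2 1 5 7 6 4 3 / 7 3 1 5 2 6 4 / 4 7 2 6 3 1 5).

Yes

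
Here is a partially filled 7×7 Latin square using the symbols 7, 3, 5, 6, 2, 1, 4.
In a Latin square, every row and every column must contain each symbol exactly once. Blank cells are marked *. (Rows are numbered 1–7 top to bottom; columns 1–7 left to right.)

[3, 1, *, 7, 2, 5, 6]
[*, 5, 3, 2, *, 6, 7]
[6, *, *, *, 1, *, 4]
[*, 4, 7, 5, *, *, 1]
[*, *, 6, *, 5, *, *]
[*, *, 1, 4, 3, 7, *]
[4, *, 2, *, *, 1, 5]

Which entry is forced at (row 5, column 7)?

Row 1, column 3: row 1 has {7, 3, 5, 6, 2, 1} and column 3 has {7, 3, 6, 2, 1}, leaving only 4.
Row 2, column 1: row 2 has {7, 3, 5, 6, 2} and column 1 has {3, 6, 4}, leaving only 1.
Row 2, column 5: row 2 has {7, 3, 5, 6, 2, 1} and column 5 has {3, 5, 2, 1}, leaving only 4.
Row 3, column 3: row 3 has {6, 1, 4} and column 3 has {7, 3, 6, 2, 1, 4}, leaving only 5.
Row 3, column 4: row 3 has {5, 6, 1, 4} and column 4 has {7, 5, 2, 4}, leaving only 3.
Row 3, column 6: row 3 has {3, 5, 6, 1, 4} and column 6 has {7, 5, 6, 1}, leaving only 2.
Row 3, column 2: row 3 has {3, 5, 6, 2, 1, 4} and column 2 has {5, 1, 4}, leaving only 7.
Row 4, column 1: row 4 has {7, 5, 1, 4} and column 1 has {3, 6, 1, 4}, leaving only 2.
Row 4, column 5: row 4 has {7, 5, 2, 1, 4} and column 5 has {3, 5, 2, 1, 4}, leaving only 6.
Row 4, column 6: row 4 has {7, 5, 6, 2, 1, 4} and column 6 has {7, 5, 6, 2, 1}, leaving only 3.
Row 5, column 1: row 5 has {5, 6} and column 1 has {3, 6, 2, 1, 4}, leaving only 7.
Row 5, column 4: row 5 has {7, 5, 6} and column 4 has {7, 3, 5, 2, 4}, leaving only 1.
Row 5, column 6: row 5 has {7, 5, 6, 1} and column 6 has {7, 3, 5, 6, 2, 1}, leaving only 4.
Row 6, column 1: row 6 has {7, 3, 1, 4} and column 1 has {7, 3, 6, 2, 1, 4}, leaving only 5.
Row 6, column 7: row 6 has {7, 3, 5, 1, 4} and column 7 has {7, 5, 6, 1, 4}, leaving only 2.
Row 5 already has {7, 5, 6, 1, 4} and column 7 already has {7, 5, 6, 2, 1, 4}, so row 5, column 7 must be 3.

3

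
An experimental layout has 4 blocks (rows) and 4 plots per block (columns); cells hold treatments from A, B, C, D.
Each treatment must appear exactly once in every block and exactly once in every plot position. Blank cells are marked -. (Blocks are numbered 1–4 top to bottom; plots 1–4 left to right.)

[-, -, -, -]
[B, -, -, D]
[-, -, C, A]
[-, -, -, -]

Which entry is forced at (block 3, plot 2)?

B

Block 2, plot 3: block 2 has {B, D} and plot 3 has {C}, leaving only A.
Block 2, plot 2: block 2 has {A, B, D} and plot 2 has {}, leaving only C.
Block 3, plot 1: block 3 has {A, C} and plot 1 has {B}, leaving only D.
Block 3 already has {A, C, D} and plot 2 already has {C}, so block 3, plot 2 must be B.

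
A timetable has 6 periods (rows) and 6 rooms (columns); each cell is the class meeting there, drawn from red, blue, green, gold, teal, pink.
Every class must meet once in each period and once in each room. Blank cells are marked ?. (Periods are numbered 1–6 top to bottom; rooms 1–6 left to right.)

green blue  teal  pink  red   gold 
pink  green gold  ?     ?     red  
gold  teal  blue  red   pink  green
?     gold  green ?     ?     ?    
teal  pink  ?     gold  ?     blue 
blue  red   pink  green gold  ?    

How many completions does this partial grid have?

2

Period 2, room 4: eliminating its period and room leaves {blue, teal}.
Period 2, room 5: eliminating its period and room leaves {blue, teal}.
Period 4, room 1: eliminating its period and room leaves {red}.
Period 4, room 4: eliminating its period and room leaves {blue, teal}.
Period 4, room 5: eliminating its period and room leaves {blue, teal}.
Period 4, room 6: eliminating its period and room leaves {teal, pink}.
Period 5, room 3: eliminating its period and room leaves {red}.
Period 5, room 5: eliminating its period and room leaves {green}.
Period 6, room 6: eliminating its period and room leaves {teal}.
Enumerating the assignments across these blanks that avoid any period or room repeat gives 2 completions.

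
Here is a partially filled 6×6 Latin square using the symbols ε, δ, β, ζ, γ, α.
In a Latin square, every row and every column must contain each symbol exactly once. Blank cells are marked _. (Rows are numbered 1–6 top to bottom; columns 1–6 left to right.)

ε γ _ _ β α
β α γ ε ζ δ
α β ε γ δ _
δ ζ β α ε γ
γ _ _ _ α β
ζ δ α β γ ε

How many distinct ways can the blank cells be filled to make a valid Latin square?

2

Row 1, column 3: eliminating its row and column leaves {δ, ζ}.
Row 1, column 4: eliminating its row and column leaves {δ, ζ}.
Row 3, column 6: eliminating its row and column leaves {ζ}.
Row 5, column 2: eliminating its row and column leaves {ε}.
Row 5, column 3: eliminating its row and column leaves {δ, ζ}.
Row 5, column 4: eliminating its row and column leaves {δ, ζ}.
Enumerating the assignments across these blanks that avoid any row or column repeat gives 2 completions.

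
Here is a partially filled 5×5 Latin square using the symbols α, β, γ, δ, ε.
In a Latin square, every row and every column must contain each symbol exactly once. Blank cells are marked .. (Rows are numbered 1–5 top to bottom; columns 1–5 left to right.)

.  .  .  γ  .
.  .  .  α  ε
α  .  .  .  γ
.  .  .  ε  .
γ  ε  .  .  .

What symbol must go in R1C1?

ε

Row 1, column 1 is narrowed to {β, δ, ε}.
If it were β, then row 4, column 1 would be left with no valid symbol.
If it were δ, then row 4, column 1 would be left with no valid symbol.
So row 1, column 1 must be ε.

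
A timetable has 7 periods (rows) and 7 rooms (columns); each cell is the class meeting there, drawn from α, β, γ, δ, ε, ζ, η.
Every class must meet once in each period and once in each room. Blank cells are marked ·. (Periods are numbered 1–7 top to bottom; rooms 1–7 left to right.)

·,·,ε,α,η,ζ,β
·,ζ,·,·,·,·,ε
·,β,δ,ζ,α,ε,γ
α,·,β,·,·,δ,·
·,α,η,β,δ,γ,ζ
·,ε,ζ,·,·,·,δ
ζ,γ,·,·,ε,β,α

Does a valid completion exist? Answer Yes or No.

No

Period 7, room 3: period 7 together with room 3 already contain {α, β, γ, δ, ε, ζ, η} — every symbol — so nothing can go there. The grid has no valid completion.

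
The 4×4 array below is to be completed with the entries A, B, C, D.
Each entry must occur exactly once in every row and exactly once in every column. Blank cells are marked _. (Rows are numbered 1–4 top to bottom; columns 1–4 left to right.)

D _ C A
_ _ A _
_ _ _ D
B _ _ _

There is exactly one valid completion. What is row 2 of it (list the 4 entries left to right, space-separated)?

C D A B

Row 2, column 1: row 2 has {A} and column 1 has {B, D}, leaving only C.
Row 2, column 4: row 2 has {A, C} and column 4 has {A, D}, leaving only B.
Row 2, column 2: row 2 has {A, B, C} and column 2 has {}, leaving only D.
So row 2 reads: C D A B.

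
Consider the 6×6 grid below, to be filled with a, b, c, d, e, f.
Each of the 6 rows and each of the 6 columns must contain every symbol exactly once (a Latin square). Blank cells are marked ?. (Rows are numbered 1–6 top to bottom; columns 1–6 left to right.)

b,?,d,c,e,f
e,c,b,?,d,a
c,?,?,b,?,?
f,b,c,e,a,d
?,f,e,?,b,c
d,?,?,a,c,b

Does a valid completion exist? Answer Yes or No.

No row or column among the givens repeats a symbol, and propagating forced cells runs into no contradiction.
One valid completion exists (for instance, b a d c e f / e c b f d a / c d a b f e / f b c e a d / a f e d b c / d e f a c b).

Yes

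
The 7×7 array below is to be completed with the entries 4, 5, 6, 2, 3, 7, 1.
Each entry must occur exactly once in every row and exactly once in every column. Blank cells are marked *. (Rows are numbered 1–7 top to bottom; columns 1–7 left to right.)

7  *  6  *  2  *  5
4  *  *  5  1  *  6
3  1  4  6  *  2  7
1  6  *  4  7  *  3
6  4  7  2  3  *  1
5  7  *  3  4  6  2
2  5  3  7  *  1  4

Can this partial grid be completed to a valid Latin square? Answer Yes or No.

Row 1, column 2: row 1 has {5, 6, 2, 7} and column 2 has {4, 5, 6, 7, 1}, so it must be 3.
Row 1, column 4: row 1 has {5, 6, 2, 3, 7} and column 4 has {4, 5, 6, 2, 3, 7}, so it must be 1.
Row 1, column 6: row 1 has {5, 6, 2, 3, 7, 1} and column 6 has {6, 2, 1}, so it must be 4.
Row 2, column 2: row 2 has {4, 5, 6, 1} and column 2 has {4, 5, 6, 3, 7, 1}, so it must be 2.
Now row 2, column 3: row 2 together with column 3 already contain {4, 5, 6, 2, 3, 7, 1} — every symbol — so nothing can go there. The grid has no valid completion.

No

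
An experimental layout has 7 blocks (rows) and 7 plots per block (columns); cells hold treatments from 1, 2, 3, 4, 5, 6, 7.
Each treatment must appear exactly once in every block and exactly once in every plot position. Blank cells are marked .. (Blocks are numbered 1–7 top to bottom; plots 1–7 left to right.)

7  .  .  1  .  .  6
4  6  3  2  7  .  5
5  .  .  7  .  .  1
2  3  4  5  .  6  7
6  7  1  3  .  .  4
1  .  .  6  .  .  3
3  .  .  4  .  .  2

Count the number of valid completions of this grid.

14

Block 1, plot 2: eliminating its block and plot leaves {2, 4, 5}.
Block 1, plot 3: eliminating its block and plot leaves {2, 5}.
Block 1, plot 5: eliminating its block and plot leaves {2, 3, 4, 5}.
Block 1, plot 6: eliminating its block and plot leaves {2, 3, 4, 5}.
Block 2, plot 6: eliminating its block and plot leaves {1}.
Block 3, plot 2: eliminating its block and plot leaves {2, 4}.
Block 3, plot 3: eliminating its block and plot leaves {2, 6}.
Block 3, plot 5: eliminating its block and plot leaves {2, 3, 4, 6}.
Block 3, plot 6: eliminating its block and plot leaves {2, 3, 4}.
Block 4, plot 5: eliminating its block and plot leaves {1}.
Block 5, plot 5: eliminating its block and plot leaves {2, 5}.
Block 5, plot 6: eliminating its block and plot leaves {2, 5}.
Block 6, plot 2: eliminating its block and plot leaves {2, 4, 5}.
Block 6, plot 3: eliminating its block and plot leaves {2, 5, 7}.
Block 6, plot 5: eliminating its block and plot leaves {2, 4, 5}.
Block 6, plot 6: eliminating its block and plot leaves {2, 4, 5, 7}.
Block 7, plot 2: eliminating its block and plot leaves {1, 5}.
Block 7, plot 3: eliminating its block and plot leaves {5, 6, 7}.
Block 7, plot 5: eliminating its block and plot leaves {1, 5, 6}.
Block 7, plot 6: eliminating its block and plot leaves {1, 5, 7}.
Enumerating the assignments across these blanks that avoid any block or plot repeat gives 14 completions.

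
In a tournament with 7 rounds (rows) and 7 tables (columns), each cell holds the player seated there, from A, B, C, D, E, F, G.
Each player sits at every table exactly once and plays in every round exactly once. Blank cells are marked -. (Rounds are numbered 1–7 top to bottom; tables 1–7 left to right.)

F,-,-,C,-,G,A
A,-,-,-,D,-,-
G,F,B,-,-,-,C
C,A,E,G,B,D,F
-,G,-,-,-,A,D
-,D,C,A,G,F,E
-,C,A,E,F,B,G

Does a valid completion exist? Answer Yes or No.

No round or table among the givens repeats a symbol, and propagating forced cells runs into no contradiction.
One valid completion exists (for instance, F B D C E G A / A E G F D C B / G F B D A E C / C A E G B D F / E G F B C A D / B D C A G F E / D C A E F B G).

Yes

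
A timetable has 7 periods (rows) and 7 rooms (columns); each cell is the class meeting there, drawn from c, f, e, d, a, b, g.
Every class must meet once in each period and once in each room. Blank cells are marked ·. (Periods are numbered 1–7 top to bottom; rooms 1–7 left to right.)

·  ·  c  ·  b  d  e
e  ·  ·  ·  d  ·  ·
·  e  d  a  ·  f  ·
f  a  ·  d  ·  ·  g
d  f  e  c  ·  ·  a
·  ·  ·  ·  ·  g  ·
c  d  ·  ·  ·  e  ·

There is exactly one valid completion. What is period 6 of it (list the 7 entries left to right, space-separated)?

Period 1, room 2: period 1 has {c, e, d, b} and room 2 has {f, e, d, a}, leaving only g.
Period 1, room 1: period 1 has {c, e, d, b, g} and room 1 has {c, f, e, d}, leaving only a.
Period 6, room 1: period 6 has {g} and room 1 has {c, f, e, d, a}, leaving only b.
Period 6, room 2: period 6 has {b, g} and room 2 has {f, e, d, a, g}, leaving only c.
Period 1, room 4: period 1 has {c, e, d, a, b, g} and room 4 has {c, d, a}, leaving only f.
Period 6, room 4: period 6 has {c, b, g} and room 4 has {c, f, d, a}, leaving only e.
Period 2, room 2: period 2 has {e, d} and room 2 has {c, f, e, d, a, g}, leaving only b.
Period 2, room 4: period 2 has {e, d, b} and room 4 has {c, f, e, d, a}, leaving only g.
Period 3, room 1: period 3 has {f, e, d, a} and room 1 has {c, f, e, d, a, b}, leaving only g.
Period 3, room 5: period 3 has {f, e, d, a, g} and room 5 has {d, b}, leaving only c.
Period 3, room 7: period 3 has {c, f, e, d, a, g} and room 7 has {e, a, g}, leaving only b.
Period 4, room 3: period 4 has {f, d, a, g} and room 3 has {c, e, d}, leaving only b.
Period 4, room 5: period 4 has {f, d, a, b, g} and room 5 has {c, d, b}, leaving only e.
Period 4, room 6: period 4 has {f, e, d, a, b, g} and room 6 has {f, e, d, g}, leaving only c.
Period 2, room 6: period 2 has {e, d, b, g} and room 6 has {c, f, e, d, g}, leaving only a.
Period 2, room 3: period 2 has {e, d, a, b, g} and room 3 has {c, e, d, b}, leaving only f.
Period 6, room 3: period 6 has {c, e, b, g} and room 3 has {c, f, e, d, b}, leaving only a.
Period 6, room 5: period 6 has {c, e, a, b, g} and room 5 has {c, e, d, b}, leaving only f.
Period 6, room 7: period 6 has {c, f, e, a, b, g} and room 7 has {e, a, b, g}, leaving only d.
So period 6 reads: b c a e f g d.

b c a e f g d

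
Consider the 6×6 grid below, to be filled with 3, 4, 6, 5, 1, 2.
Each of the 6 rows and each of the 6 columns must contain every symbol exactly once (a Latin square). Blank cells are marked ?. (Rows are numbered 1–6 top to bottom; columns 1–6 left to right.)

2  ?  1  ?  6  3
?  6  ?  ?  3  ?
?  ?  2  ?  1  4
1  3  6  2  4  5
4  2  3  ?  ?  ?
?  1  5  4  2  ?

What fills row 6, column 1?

3

Row 1, column 4: row 1 has {3, 6, 1, 2} and column 4 has {4, 2}, leaving only 5.
Row 1, column 2: row 1 has {3, 6, 5, 1, 2} and column 2 has {3, 6, 1, 2}, leaving only 4.
Row 2, column 1: row 2 has {3, 6} and column 1 has {4, 1, 2}, leaving only 5.
Row 2, column 3: row 2 has {3, 6, 5} and column 3 has {3, 6, 5, 1, 2}, leaving only 4.
Row 2, column 4: row 2 has {3, 4, 6, 5} and column 4 has {4, 5, 2}, leaving only 1.
Row 2, column 6: row 2 has {3, 4, 6, 5, 1} and column 6 has {3, 4, 5}, leaving only 2.
Row 3, column 2: row 3 has {4, 1, 2} and column 2 has {3, 4, 6, 1, 2}, leaving only 5.
Row 5, column 4: row 5 has {3, 4, 2} and column 4 has {4, 5, 1, 2}, leaving only 6.
Row 3, column 4: row 3 has {4, 5, 1, 2} and column 4 has {4, 6, 5, 1, 2}, leaving only 3.
Row 3, column 1: row 3 has {3, 4, 5, 1, 2} and column 1 has {4, 5, 1, 2}, leaving only 6.
Row 6 already has {4, 5, 1, 2} and column 1 already has {4, 6, 5, 1, 2}, so row 6, column 1 must be 3.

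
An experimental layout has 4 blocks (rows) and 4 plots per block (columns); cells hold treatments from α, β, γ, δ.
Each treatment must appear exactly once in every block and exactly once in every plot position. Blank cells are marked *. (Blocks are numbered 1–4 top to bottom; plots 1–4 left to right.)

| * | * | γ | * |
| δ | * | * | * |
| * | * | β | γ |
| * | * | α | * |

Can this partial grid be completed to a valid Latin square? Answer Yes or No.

No

Block 2, plot 3: block 2 together with plot 3 already contain {α, β, γ, δ} — every symbol — so nothing can go there. The grid has no valid completion.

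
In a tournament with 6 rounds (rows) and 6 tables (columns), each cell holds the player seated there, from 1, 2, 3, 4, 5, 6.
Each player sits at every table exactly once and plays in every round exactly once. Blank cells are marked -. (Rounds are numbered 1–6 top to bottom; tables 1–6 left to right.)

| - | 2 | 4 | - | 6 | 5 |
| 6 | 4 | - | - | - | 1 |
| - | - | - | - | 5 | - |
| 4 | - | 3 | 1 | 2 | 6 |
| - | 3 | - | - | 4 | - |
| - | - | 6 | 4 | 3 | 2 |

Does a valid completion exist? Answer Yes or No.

No

Round 2, table 5: round 2 together with table 5 already contain {1, 2, 3, 4, 5, 6} — every symbol — so nothing can go there. The grid has no valid completion.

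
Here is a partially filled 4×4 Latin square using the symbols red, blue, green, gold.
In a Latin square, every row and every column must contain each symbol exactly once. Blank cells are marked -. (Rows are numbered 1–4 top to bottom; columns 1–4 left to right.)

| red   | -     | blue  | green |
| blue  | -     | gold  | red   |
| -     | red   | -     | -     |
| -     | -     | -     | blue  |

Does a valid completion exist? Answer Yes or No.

Row 1, column 2: row 1 has {red, blue, green} and column 2 has {red}, so it must be gold.
Row 2, column 2: row 2 has {red, blue, gold} and column 2 has {red, gold}, so it must be green.
Now row 4, column 2: row 4 together with column 2 already contain {red, blue, green, gold} — every symbol — so nothing can go there. The grid has no valid completion.

No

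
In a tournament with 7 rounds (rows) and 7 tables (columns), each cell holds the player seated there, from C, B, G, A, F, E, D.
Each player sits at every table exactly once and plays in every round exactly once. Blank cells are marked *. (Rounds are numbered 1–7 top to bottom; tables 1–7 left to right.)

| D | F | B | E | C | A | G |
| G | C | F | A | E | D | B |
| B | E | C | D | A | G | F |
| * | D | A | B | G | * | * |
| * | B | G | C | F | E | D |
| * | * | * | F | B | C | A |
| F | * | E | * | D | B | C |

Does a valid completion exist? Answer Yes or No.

Yes

No round or table among the givens repeats a symbol, and propagating forced cells runs into no contradiction.
One valid completion exists (for instance, D F B E C A G / G C F A E D B / B E C D A G F / C D A B G F E / A B G C F E D / E G D F B C A / F A E G D B C).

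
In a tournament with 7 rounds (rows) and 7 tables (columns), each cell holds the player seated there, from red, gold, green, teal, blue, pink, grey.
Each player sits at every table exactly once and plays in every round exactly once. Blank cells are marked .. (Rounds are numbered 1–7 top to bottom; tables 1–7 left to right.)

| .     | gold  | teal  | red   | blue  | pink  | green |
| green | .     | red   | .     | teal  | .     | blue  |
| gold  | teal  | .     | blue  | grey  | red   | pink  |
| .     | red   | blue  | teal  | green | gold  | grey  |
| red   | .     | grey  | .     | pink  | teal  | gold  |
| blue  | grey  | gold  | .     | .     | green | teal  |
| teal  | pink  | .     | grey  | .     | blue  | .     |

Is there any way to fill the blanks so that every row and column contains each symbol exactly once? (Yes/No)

Round 2, table 2: round 2 together with table 2 already contain {red, gold, green, teal, blue, pink, grey} — every symbol — so nothing can go there. The grid has no valid completion.

No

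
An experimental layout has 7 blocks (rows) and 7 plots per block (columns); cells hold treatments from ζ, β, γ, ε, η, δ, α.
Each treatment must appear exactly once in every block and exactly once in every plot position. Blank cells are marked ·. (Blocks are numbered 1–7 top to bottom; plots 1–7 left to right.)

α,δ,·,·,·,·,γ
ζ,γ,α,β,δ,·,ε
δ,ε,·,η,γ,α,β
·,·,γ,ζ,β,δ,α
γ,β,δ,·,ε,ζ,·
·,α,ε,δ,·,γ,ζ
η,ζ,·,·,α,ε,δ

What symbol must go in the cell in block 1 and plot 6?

Block 1, plot 4: block 1 has {γ, δ, α} and plot 4 has {ζ, β, η, δ}, leaving only ε.
Block 2, plot 6: block 2 has {ζ, β, γ, ε, δ, α} and plot 6 has {ζ, γ, ε, δ, α}, leaving only η.
Block 1 already has {γ, ε, δ, α} and plot 6 already has {ζ, γ, ε, η, δ, α}, so block 1, plot 6 must be β.

β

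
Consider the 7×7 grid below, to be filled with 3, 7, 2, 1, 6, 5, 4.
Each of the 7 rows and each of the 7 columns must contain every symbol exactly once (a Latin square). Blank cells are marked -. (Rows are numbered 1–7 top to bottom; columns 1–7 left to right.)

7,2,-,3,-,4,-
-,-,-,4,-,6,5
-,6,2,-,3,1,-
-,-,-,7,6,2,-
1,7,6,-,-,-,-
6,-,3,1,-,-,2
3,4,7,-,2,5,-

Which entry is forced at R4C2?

Row 2, column 1: row 2 has {6, 5, 4} and column 1 has {3, 7, 1, 6}, leaving only 2.
Row 2, column 3: row 2 has {2, 6, 5, 4} and column 3 has {3, 7, 2, 6}, leaving only 1.
Row 1, column 3: row 1 has {3, 7, 2, 4} and column 3 has {3, 7, 2, 1, 6}, leaving only 5.
Row 1, column 5: row 1 has {3, 7, 2, 5, 4} and column 5 has {3, 2, 6}, leaving only 1.
Row 1, column 7: row 1 has {3, 7, 2, 1, 5, 4} and column 7 has {2, 5}, leaving only 6.
Row 2, column 2: row 2 has {2, 1, 6, 5, 4} and column 2 has {7, 2, 6, 4}, leaving only 3.
Row 2, column 5: row 2 has {3, 2, 1, 6, 5, 4} and column 5 has {3, 2, 1, 6}, leaving only 7.
Row 3, column 4: row 3 has {3, 2, 1, 6} and column 4 has {3, 7, 1, 4}, leaving only 5.
Row 3, column 1: row 3 has {3, 2, 1, 6, 5} and column 1 has {3, 7, 2, 1, 6}, leaving only 4.
Row 3, column 7: row 3 has {3, 2, 1, 6, 5, 4} and column 7 has {2, 6, 5}, leaving only 7.
Row 4, column 1: row 4 has {7, 2, 6} and column 1 has {3, 7, 2, 1, 6, 4}, leaving only 5.
Row 4 already has {7, 2, 6, 5} and column 2 already has {3, 7, 2, 6, 4}, so row 4, column 2 must be 1.

1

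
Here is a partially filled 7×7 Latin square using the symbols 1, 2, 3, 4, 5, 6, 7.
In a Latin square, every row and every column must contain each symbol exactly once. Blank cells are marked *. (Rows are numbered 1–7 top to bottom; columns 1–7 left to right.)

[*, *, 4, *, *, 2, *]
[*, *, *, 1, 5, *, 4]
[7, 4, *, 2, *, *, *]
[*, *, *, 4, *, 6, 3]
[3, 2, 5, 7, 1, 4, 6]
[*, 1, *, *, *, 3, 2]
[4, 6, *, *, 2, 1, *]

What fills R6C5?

Row 2, column 6: row 2 has {1, 4, 5} and column 6 has {1, 2, 3, 4, 6}, leaving only 7.
Row 2, column 2: row 2 has {1, 4, 5, 7} and column 2 has {1, 2, 4, 6}, leaving only 3.
Row 3, column 6: row 3 has {2, 4, 7} and column 6 has {1, 2, 3, 4, 6, 7}, leaving only 5.
Row 3, column 7: row 3 has {2, 4, 5, 7} and column 7 has {2, 3, 4, 6}, leaving only 1.
Row 4, column 5: row 4 has {3, 4, 6} and column 5 has {1, 2, 5}, leaving only 7.
Row 4, column 2: row 4 has {3, 4, 6, 7} and column 2 has {1, 2, 3, 4, 6}, leaving only 5.
Row 1, column 2: row 1 has {2, 4} and column 2 has {1, 2, 3, 4, 5, 6}, leaving only 7.
Row 1, column 7: row 1 has {2, 4, 7} and column 7 has {1, 2, 3, 4, 6}, leaving only 5.
Row 7, column 7: row 7 has {1, 2, 4, 6} and column 7 has {1, 2, 3, 4, 5, 6}, leaving only 7.
Row 7, column 3: row 7 has {1, 2, 4, 6, 7} and column 3 has {4, 5}, leaving only 3.
Row 3, column 3: row 3 has {1, 2, 4, 5, 7} and column 3 has {3, 4, 5}, leaving only 6.
Row 2, column 3: row 2 has {1, 3, 4, 5, 7} and column 3 has {3, 4, 5, 6}, leaving only 2.
Row 2, column 1: row 2 has {1, 2, 3, 4, 5, 7} and column 1 has {3, 4, 7}, leaving only 6.
Row 1, column 1: row 1 has {2, 4, 5, 7} and column 1 has {3, 4, 6, 7}, leaving only 1.
Row 3, column 5: row 3 has {1, 2, 4, 5, 6, 7} and column 5 has {1, 2, 5, 7}, leaving only 3.
Row 1, column 5: row 1 has {1, 2, 4, 5, 7} and column 5 has {1, 2, 3, 5, 7}, leaving only 6.
Row 6 already has {1, 2, 3} and column 5 already has {1, 2, 3, 5, 6, 7}, so row 6, column 5 must be 4.

4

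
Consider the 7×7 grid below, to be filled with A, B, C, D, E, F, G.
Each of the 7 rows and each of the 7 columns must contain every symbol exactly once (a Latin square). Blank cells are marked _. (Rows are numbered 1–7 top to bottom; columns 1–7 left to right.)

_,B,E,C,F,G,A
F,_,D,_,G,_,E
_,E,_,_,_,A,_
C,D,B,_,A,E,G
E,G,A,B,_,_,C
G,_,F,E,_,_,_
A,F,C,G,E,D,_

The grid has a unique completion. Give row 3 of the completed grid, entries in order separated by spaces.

B E G D C A F

Row 3, column 3: row 3 has {A, E} and column 3 has {A, B, C, D, E, F}, leaving only G.
Row 1, column 1: row 1 has {A, B, C, E, F, G} and column 1 has {A, C, E, F, G}, leaving only D.
Row 3, column 1: row 3 has {A, E, G} and column 1 has {A, C, D, E, F, G}, leaving only B.
Row 2, column 4: row 2 has {D, E, F, G} and column 4 has {B, C, E, G}, leaving only A.
Row 2, column 2: row 2 has {A, D, E, F, G} and column 2 has {B, D, E, F, G}, leaving only C.
Row 2, column 6: row 2 has {A, C, D, E, F, G} and column 6 has {A, D, E, G}, leaving only B.
Row 4, column 4: row 4 has {A, B, C, D, E, G} and column 4 has {A, B, C, E, G}, leaving only F.
Row 3, column 4: row 3 has {A, B, E, G} and column 4 has {A, B, C, E, F, G}, leaving only D.
Row 3, column 5: row 3 has {A, B, D, E, G} and column 5 has {A, E, F, G}, leaving only C.
Row 3, column 7: row 3 has {A, B, C, D, E, G} and column 7 has {A, C, E, G}, leaving only F.
So row 3 reads: B E G D C A F.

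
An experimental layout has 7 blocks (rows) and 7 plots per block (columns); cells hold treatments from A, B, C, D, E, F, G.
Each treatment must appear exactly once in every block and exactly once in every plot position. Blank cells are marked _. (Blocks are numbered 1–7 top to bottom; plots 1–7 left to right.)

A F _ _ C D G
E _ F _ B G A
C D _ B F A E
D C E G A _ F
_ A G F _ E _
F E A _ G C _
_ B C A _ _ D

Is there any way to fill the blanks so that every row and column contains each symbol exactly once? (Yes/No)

No

Block 2, plot 2: block 2 together with plot 2 already contain {A, B, C, D, E, F, G} — every symbol — so nothing can go there. The grid has no valid completion.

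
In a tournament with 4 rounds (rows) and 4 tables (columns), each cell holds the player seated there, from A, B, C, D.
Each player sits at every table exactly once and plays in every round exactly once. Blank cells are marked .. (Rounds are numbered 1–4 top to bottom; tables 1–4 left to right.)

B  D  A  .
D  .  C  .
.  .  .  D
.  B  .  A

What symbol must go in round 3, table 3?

B

Round 3 already has {D} and table 3 already has {A, C}, so round 3, table 3 must be B.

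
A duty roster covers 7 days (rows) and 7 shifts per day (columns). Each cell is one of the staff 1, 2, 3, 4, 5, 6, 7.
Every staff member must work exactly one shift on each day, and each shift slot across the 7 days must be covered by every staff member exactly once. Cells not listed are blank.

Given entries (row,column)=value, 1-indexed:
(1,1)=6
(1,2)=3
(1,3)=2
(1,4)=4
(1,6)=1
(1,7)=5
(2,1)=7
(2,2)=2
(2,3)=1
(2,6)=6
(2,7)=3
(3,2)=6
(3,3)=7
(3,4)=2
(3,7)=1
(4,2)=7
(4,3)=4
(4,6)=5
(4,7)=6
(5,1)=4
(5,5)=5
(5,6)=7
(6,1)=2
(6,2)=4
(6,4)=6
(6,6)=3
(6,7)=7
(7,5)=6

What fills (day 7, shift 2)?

Day 1, shift 5: day 1 has {1, 2, 3, 4, 5, 6} and shift 5 has {5, 6}, leaving only 7.
Day 2, shift 4: day 2 has {1, 2, 3, 6, 7} and shift 4 has {2, 4, 6}, leaving only 5.
Day 2, shift 5: day 2 has {1, 2, 3, 5, 6, 7} and shift 5 has {5, 6, 7}, leaving only 4.
Day 3, shift 5: day 3 has {1, 2, 6, 7} and shift 5 has {4, 5, 6, 7}, leaving only 3.
Day 3, shift 1: day 3 has {1, 2, 3, 6, 7} and shift 1 has {2, 4, 6, 7}, leaving only 5.
Day 3, shift 6: day 3 has {1, 2, 3, 5, 6, 7} and shift 6 has {1, 3, 5, 6, 7}, leaving only 4.
Day 5, shift 2: day 5 has {4, 5, 7} and shift 2 has {2, 3, 4, 6, 7}, leaving only 1.
Day 7 already has {6} and shift 2 already has {1, 2, 3, 4, 6, 7}, so day 7, shift 2 must be 5.

5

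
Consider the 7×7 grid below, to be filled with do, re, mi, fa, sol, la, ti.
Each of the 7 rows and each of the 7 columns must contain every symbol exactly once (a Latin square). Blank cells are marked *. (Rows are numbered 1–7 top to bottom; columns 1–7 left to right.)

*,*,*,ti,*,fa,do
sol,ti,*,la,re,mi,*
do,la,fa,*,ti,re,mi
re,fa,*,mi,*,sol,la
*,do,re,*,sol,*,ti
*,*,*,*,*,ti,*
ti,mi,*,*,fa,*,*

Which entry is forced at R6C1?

Row 2, column 3: row 2 has {re, mi, sol, la, ti} and column 3 has {re, fa}, leaving only do.
Row 2, column 7: row 2 has {do, re, mi, sol, la, ti} and column 7 has {do, mi, la, ti}, leaving only fa.
Row 3, column 4: row 3 has {do, re, mi, fa, la, ti} and column 4 has {mi, la, ti}, leaving only sol.
Row 4, column 3: row 4 has {re, mi, fa, sol, la} and column 3 has {do, re, fa}, leaving only ti.
Row 4, column 5: row 4 has {re, mi, fa, sol, la, ti} and column 5 has {re, fa, sol, ti}, leaving only do.
Row 5, column 4: row 5 has {do, re, sol, ti} and column 4 has {mi, sol, la, ti}, leaving only fa.
Row 5, column 6: row 5 has {do, re, fa, sol, ti} and column 6 has {re, mi, fa, sol, ti}, leaving only la.
Row 5, column 1: row 5 has {do, re, fa, sol, la, ti} and column 1 has {do, re, sol, ti}, leaving only mi.
Row 1, column 1: row 1 has {do, fa, ti} and column 1 has {do, re, mi, sol, ti}, leaving only la.
Row 6 already has {ti} and column 1 already has {do, re, mi, sol, la, ti}, so row 6, column 1 must be fa.

fa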